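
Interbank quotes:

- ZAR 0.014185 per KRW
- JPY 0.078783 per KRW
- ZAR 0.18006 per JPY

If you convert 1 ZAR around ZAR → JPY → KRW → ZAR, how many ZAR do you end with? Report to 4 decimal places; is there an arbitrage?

Around ZAR → JPY → KRW → ZAR: 1 ÷ 0.18006 ÷ 0.078783 × 0.014185 = 0.999953
Product ≈ 1 (deviation 0.005%, within rounding noise).

1.0000 (no arbitrage)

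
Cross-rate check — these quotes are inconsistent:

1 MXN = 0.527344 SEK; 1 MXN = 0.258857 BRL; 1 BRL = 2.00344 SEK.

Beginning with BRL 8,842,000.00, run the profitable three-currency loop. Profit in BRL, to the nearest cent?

Profit: BRL 149,005.54

Profitable loop is BRL → MXN → SEK → BRL:
BRL 8,842,000.00 ÷ 0.258857 = MXN 34,157,855.50
MXN 34,157,855.50 × 0.527344 = SEK 18,012,940.15
SEK 18,012,940.15 ÷ 2.00344 = BRL 8,991,005.54
Profit = BRL 8,991,005.54 − BRL 8,842,000.00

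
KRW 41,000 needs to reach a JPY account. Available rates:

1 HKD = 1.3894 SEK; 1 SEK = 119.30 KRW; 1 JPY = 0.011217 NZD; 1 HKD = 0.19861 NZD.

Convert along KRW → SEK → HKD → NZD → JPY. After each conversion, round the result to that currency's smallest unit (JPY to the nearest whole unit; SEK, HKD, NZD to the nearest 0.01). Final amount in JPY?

JPY 4,380

KRW 41,000 ÷ 119.30 = SEK 343.67
SEK 343.67 ÷ 1.3894 = HKD 247.35
HKD 247.35 × 0.19861 = NZD 49.13
NZD 49.13 ÷ 0.011217 = JPY 4,380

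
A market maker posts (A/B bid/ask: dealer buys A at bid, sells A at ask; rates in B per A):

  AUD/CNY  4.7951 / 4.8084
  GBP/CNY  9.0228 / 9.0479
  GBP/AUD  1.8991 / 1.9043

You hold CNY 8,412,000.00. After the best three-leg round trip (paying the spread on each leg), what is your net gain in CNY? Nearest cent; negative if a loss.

Net profit: CNY 54,364.74

Best loop CNY → GBP → AUD → CNY:
CNY 8,412,000.00 ÷ 9.0479 (buy GBP at ask) = GBP 929,718.50
GBP 929,718.50 × 1.8991 (sell GBP at bid) = AUD 1,765,628.40
AUD 1,765,628.40 × 4.7951 (sell AUD at bid) = CNY 8,466,364.74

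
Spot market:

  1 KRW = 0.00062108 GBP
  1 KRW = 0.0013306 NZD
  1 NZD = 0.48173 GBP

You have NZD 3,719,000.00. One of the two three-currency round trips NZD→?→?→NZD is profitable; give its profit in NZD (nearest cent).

Profitable loop is NZD → GBP → KRW → NZD:
NZD 3,719,000.00 × 0.48173 = GBP 1,791,553.87
GBP 1,791,553.87 ÷ 0.00062108 = KRW 2,884,578,267
KRW 2,884,578,267 × 0.0013306 = NZD 3,838,219.84
Profit = NZD 3,838,219.84 − NZD 3,719,000.00

Profit: NZD 119,219.84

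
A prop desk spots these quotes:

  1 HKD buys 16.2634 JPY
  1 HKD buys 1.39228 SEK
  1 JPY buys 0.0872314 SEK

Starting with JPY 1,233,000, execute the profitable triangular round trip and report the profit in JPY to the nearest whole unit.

Profit: JPY 23,379

Profitable loop is JPY → SEK → HKD → JPY:
JPY 1,233,000 × 0.0872314 = SEK 107,556.32
SEK 107,556.32 ÷ 1.39228 = HKD 77,251.93
HKD 77,251.93 × 16.2634 = JPY 1,256,379
Profit = JPY 1,256,379 − JPY 1,233,000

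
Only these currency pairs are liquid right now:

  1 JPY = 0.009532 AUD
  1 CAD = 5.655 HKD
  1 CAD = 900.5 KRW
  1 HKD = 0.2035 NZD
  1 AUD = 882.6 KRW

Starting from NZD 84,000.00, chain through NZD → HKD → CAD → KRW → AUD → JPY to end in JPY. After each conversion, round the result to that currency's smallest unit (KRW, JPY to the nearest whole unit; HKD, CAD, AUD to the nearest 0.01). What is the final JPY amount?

NZD 84,000.00 ÷ 0.2035 = HKD 412,776.41
HKD 412,776.41 ÷ 5.655 = CAD 72,993.18
CAD 72,993.18 × 900.5 = KRW 65,730,359
KRW 65,730,359 ÷ 882.6 = AUD 74,473.55
AUD 74,473.55 ÷ 0.009532 = JPY 7,813,004

JPY 7,813,004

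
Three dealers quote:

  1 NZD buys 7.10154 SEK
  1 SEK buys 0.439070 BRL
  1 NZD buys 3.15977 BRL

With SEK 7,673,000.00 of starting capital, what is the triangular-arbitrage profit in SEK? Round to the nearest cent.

Profit: SEK 102,608.17

Profitable loop is SEK → NZD → BRL → SEK:
SEK 7,673,000.00 ÷ 7.10154 = NZD 1,080,469.87
NZD 1,080,469.87 × 3.15977 = BRL 3,414,036.28
BRL 3,414,036.28 ÷ 0.439070 = SEK 7,775,608.17
Profit = SEK 7,775,608.17 − SEK 7,673,000.00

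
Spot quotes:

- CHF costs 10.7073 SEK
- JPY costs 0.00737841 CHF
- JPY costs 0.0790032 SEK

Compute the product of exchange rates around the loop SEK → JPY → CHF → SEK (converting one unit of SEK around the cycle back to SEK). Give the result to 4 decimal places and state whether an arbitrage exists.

Around SEK → JPY → CHF → SEK: 1 ÷ 0.0790032 × 0.00737841 × 10.7073 = 0.999996
Product ≈ 1 (deviation 0.000%, within rounding noise).

1.0000 (no arbitrage)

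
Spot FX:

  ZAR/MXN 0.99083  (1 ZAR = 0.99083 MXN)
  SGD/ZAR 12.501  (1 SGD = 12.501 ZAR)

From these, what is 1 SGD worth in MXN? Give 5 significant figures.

1 SGD × 12.501 = 12.501 ZAR
12.501 ZAR × 0.99083 = 12.3864 MXN

SGD/MXN = 12.386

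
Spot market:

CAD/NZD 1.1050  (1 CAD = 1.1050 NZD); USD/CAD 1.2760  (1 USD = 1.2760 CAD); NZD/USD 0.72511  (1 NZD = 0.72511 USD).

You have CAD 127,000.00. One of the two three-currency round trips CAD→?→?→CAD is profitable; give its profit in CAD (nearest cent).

Profitable loop is CAD → NZD → USD → CAD:
CAD 127,000.00 × 1.1050 = NZD 140,335.00
NZD 140,335.00 × 0.72511 = USD 101,758.31
USD 101,758.31 × 1.2760 = CAD 129,843.61
Profit = CAD 129,843.61 − CAD 127,000.00

Profit: CAD 2,843.61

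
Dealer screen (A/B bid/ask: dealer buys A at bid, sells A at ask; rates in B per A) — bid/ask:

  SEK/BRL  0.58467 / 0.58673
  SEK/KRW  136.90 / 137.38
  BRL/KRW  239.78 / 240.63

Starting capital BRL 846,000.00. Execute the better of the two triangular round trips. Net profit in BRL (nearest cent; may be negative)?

Net profit: BRL 17,317.64

Best loop BRL → KRW → SEK → BRL:
BRL 846,000.00 × 239.78 (sell BRL at bid) = KRW 202,853,880
KRW 202,853,880 ÷ 137.38 (buy SEK at ask) = SEK 1,476,589.61
SEK 1,476,589.61 × 0.58467 (sell SEK at bid) = BRL 863,317.64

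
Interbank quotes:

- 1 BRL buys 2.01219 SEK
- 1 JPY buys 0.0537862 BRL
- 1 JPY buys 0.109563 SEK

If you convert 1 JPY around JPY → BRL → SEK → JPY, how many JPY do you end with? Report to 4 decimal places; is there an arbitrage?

Around JPY → BRL → SEK → JPY: 1 × 0.0537862 × 2.01219 ÷ 0.109563 = 0.987816
Product < 1; profitable direction is JPY → SEK → BRL → JPY.

0.9878 (arbitrage exists)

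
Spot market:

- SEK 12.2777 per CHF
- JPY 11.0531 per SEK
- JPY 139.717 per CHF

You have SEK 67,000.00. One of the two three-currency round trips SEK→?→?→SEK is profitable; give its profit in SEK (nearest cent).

Profit: SEK 1,979.96

Profitable loop is SEK → CHF → JPY → SEK:
SEK 67,000.00 ÷ 12.2777 = CHF 5,457.05
CHF 5,457.05 × 139.717 = JPY 762,442
JPY 762,442 ÷ 11.0531 = SEK 68,979.96
Profit = SEK 68,979.96 − SEK 67,000.00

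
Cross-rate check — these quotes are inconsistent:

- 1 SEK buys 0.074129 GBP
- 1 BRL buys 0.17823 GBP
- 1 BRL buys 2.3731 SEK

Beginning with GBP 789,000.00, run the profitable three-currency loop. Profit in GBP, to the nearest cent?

Profitable loop is GBP → SEK → BRL → GBP:
GBP 789,000.00 ÷ 0.074129 = SEK 10,643,607.76
SEK 10,643,607.76 ÷ 2.3731 = BRL 4,485,107.14
BRL 4,485,107.14 × 0.17823 = GBP 799,380.65
Profit = GBP 799,380.65 − GBP 789,000.00

Profit: GBP 10,380.65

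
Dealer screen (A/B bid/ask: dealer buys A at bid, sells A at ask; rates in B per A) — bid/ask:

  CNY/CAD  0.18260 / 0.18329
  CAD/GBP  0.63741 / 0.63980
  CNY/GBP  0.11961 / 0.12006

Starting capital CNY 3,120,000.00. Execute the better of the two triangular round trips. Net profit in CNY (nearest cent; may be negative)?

Net profit: CNY 62,285.04

Best loop CNY → GBP → CAD → CNY:
CNY 3,120,000.00 × 0.11961 (sell CNY at bid) = GBP 373,183.20
GBP 373,183.20 ÷ 0.63980 (buy CAD at ask) = CAD 583,281.03
CAD 583,281.03 ÷ 0.18329 (buy CNY at ask) = CNY 3,182,285.04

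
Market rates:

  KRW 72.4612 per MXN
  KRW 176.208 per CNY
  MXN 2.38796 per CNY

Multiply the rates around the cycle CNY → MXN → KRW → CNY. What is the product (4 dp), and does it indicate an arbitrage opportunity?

Around CNY → MXN → KRW → CNY: 1 × 2.38796 × 72.4612 ÷ 176.208 = 0.981990
Product < 1; profitable direction is CNY → KRW → MXN → CNY.

0.9820 (arbitrage exists)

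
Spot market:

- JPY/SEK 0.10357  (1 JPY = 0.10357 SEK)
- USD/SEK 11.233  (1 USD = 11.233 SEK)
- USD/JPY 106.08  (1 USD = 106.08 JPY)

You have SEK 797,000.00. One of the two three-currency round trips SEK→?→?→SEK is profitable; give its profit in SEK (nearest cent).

Profitable loop is SEK → JPY → USD → SEK:
SEK 797,000.00 ÷ 0.10357 = JPY 7,695,279
JPY 7,695,279 ÷ 106.08 = USD 72,542.22
USD 72,542.22 × 11.233 = SEK 814,866.74
Profit = SEK 814,866.74 − SEK 797,000.00

Profit: SEK 17,866.74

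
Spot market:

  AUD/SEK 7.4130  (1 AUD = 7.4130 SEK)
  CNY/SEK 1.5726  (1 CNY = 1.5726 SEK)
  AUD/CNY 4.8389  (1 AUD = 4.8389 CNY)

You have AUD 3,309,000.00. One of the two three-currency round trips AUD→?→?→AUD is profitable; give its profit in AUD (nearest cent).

Profit: AUD 87,782.08

Profitable loop is AUD → CNY → SEK → AUD:
AUD 3,309,000.00 × 4.8389 = CNY 16,011,920.10
CNY 16,011,920.10 × 1.5726 = SEK 25,180,345.55
SEK 25,180,345.55 ÷ 7.4130 = AUD 3,396,782.08
Profit = AUD 3,396,782.08 − AUD 3,309,000.00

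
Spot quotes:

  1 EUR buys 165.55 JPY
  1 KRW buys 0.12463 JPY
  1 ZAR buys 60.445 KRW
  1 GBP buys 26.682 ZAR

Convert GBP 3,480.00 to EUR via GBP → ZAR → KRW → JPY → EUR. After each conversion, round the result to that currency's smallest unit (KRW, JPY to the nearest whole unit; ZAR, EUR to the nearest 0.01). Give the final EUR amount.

EUR 4,225.24

GBP 3,480.00 × 26.682 = ZAR 92,853.36
ZAR 92,853.36 × 60.445 = KRW 5,612,521
KRW 5,612,521 × 0.12463 = JPY 699,488
JPY 699,488 ÷ 165.55 = EUR 4,225.24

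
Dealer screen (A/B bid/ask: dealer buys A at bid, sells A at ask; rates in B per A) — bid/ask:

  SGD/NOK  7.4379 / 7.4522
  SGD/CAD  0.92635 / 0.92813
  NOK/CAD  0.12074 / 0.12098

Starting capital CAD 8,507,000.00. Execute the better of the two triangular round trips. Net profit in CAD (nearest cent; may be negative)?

Net profit: CAD 233,845.76

Best loop CAD → NOK → SGD → CAD:
CAD 8,507,000.00 ÷ 0.12098 (buy NOK at ask) = NOK 70,317,407.84
NOK 70,317,407.84 ÷ 7.4522 (buy SGD at ask) = SGD 9,435,791.82
SGD 9,435,791.82 × 0.92635 (sell SGD at bid) = CAD 8,740,845.76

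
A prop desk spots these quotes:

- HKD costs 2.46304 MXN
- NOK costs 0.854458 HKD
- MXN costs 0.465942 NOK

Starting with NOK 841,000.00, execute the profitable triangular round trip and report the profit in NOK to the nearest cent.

Profitable loop is NOK → MXN → HKD → NOK:
NOK 841,000.00 ÷ 0.465942 = MXN 1,804,945.68
MXN 1,804,945.68 ÷ 2.46304 = HKD 732,812.17
HKD 732,812.17 ÷ 0.854458 = NOK 857,633.92
Profit = NOK 857,633.92 − NOK 841,000.00

Profit: NOK 16,633.92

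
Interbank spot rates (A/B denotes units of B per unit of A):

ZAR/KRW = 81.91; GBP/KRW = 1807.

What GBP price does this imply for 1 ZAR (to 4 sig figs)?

1 ZAR × 81.91 = 81.91 KRW
81.91 KRW ÷ 1807 = 0.0453293 GBP

ZAR/GBP = 0.04533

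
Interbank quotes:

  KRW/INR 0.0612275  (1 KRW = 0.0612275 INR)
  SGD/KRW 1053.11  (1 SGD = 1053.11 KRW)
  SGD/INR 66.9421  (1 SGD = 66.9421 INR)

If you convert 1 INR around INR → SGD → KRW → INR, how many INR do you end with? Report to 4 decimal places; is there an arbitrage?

0.9632 (arbitrage exists)

Around INR → SGD → KRW → INR: 1 ÷ 66.9421 × 1053.11 × 0.0612275 = 0.963210
Product < 1; profitable direction is INR → KRW → SGD → INR.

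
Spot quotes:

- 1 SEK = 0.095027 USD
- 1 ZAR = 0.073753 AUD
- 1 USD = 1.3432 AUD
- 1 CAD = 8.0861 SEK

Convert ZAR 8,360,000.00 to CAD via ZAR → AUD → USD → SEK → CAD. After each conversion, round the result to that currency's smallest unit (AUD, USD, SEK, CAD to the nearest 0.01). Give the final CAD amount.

ZAR 8,360,000.00 × 0.073753 = AUD 616,575.08
AUD 616,575.08 ÷ 1.3432 = USD 459,034.46
USD 459,034.46 ÷ 0.095027 = SEK 4,830,568.79
SEK 4,830,568.79 ÷ 8.0861 = CAD 597,391.67

CAD 597,391.67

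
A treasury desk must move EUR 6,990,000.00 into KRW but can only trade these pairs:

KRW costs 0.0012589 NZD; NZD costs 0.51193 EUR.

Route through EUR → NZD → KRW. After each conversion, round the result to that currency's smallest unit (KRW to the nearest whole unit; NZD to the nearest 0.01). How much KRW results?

KRW 10,846,143,888

EUR 6,990,000.00 ÷ 0.51193 = NZD 13,654,210.54
NZD 13,654,210.54 ÷ 0.0012589 = KRW 10,846,143,888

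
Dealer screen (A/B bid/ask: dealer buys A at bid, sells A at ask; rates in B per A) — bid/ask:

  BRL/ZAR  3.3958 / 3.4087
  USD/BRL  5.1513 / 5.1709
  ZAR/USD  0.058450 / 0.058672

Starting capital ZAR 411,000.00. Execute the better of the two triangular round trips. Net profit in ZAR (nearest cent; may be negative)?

Net profit: ZAR 9,228.29

Best loop ZAR → USD → BRL → ZAR:
ZAR 411,000.00 × 0.058450 (sell ZAR at bid) = USD 24,022.95
USD 24,022.95 × 5.1513 (sell USD at bid) = BRL 123,749.42
BRL 123,749.42 × 3.3958 (sell BRL at bid) = ZAR 420,228.29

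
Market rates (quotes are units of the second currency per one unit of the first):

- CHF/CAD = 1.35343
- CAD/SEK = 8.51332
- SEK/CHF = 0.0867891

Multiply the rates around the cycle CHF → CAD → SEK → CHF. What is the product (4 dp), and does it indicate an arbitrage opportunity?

1.0000 (no arbitrage)

Around CHF → CAD → SEK → CHF: 1 × 1.35343 × 8.51332 × 0.0867891 = 1.000000
Product ≈ 1 (deviation 0.000%, within rounding noise).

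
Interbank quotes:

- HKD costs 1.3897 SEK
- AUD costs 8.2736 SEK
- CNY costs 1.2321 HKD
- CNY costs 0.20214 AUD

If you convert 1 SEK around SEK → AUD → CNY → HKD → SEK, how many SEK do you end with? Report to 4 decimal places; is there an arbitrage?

Around SEK → AUD → CNY → HKD → SEK: 1 ÷ 8.2736 ÷ 0.20214 × 1.2321 × 1.3897 = 1.023812
Product > 1; profitable direction is SEK → AUD → CNY → HKD → SEK.

1.0238 (arbitrage exists)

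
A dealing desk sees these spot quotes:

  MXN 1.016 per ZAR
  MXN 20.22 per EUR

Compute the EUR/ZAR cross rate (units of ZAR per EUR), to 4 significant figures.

1 EUR × 20.22 = 20.22 MXN
20.22 MXN ÷ 1.016 = 19.9016 ZAR

EUR/ZAR = 19.90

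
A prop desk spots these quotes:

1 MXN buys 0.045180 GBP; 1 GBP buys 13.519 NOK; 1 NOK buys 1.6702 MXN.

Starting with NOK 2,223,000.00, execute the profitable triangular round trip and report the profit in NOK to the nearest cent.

Profitable loop is NOK → MXN → GBP → NOK:
NOK 2,223,000.00 × 1.6702 = MXN 3,712,854.60
MXN 3,712,854.60 × 0.045180 = GBP 167,746.77
GBP 167,746.77 × 13.519 = NOK 2,267,768.59
Profit = NOK 2,267,768.59 − NOK 2,223,000.00

Profit: NOK 44,768.59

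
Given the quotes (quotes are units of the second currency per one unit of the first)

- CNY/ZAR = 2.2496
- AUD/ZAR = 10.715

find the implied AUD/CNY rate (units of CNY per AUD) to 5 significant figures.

1 AUD × 10.715 = 10.715 ZAR
10.715 ZAR ÷ 2.2496 = 4.76307 CNY

AUD/CNY = 4.7631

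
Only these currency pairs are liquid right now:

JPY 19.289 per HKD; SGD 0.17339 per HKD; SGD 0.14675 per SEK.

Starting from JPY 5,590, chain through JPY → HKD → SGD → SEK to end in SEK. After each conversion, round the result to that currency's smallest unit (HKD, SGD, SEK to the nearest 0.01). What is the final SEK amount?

SEK 342.42

JPY 5,590 ÷ 19.289 = HKD 289.80
HKD 289.80 × 0.17339 = SGD 50.25
SGD 50.25 ÷ 0.14675 = SEK 342.42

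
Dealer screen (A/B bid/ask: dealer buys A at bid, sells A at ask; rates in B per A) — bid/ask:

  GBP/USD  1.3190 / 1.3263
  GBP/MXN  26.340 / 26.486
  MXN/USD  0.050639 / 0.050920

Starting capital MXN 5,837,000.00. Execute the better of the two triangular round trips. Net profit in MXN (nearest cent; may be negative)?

Net profit: MXN 33,144.81

Best loop MXN → USD → GBP → MXN:
MXN 5,837,000.00 × 0.050639 (sell MXN at bid) = USD 295,579.84
USD 295,579.84 ÷ 1.3263 (buy GBP at ask) = GBP 222,860.47
GBP 222,860.47 × 26.340 (sell GBP at bid) = MXN 5,870,144.81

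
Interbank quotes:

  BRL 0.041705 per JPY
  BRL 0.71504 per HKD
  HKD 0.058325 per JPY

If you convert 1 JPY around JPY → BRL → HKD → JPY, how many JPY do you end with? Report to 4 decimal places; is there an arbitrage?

1.0000 (no arbitrage)

Around JPY → BRL → HKD → JPY: 1 × 0.041705 ÷ 0.71504 ÷ 0.058325 = 1.000007
Product ≈ 1 (deviation 0.001%, within rounding noise).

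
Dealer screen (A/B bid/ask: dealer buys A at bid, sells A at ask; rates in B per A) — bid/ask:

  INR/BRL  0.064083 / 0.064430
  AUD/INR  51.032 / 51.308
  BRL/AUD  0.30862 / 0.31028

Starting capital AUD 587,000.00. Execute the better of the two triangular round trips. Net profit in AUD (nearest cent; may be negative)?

Best loop AUD → INR → BRL → AUD:
AUD 587,000.00 × 51.032 (sell AUD at bid) = INR 29,955,784.00
INR 29,955,784.00 × 0.064083 (sell INR at bid) = BRL 1,919,656.51
BRL 1,919,656.51 × 0.30862 (sell BRL at bid) = AUD 592,444.39

Net profit: AUD 5,444.39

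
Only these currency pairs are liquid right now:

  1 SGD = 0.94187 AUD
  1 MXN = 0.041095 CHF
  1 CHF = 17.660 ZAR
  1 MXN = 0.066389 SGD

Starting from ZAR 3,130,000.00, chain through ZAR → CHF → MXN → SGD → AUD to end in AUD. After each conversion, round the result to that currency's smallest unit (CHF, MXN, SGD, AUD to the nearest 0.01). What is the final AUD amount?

AUD 269,681.86

ZAR 3,130,000.00 ÷ 17.660 = CHF 177,236.69
CHF 177,236.69 ÷ 0.041095 = MXN 4,312,852.90
MXN 4,312,852.90 × 0.066389 = SGD 286,325.99
SGD 286,325.99 × 0.94187 = AUD 269,681.86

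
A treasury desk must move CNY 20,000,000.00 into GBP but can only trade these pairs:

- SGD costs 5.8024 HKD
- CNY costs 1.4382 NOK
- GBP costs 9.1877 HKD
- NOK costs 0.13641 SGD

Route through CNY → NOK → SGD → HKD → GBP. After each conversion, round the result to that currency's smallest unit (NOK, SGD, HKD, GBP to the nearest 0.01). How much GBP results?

CNY 20,000,000.00 × 1.4382 = NOK 28,764,000.00
NOK 28,764,000.00 × 0.13641 = SGD 3,923,697.24
SGD 3,923,697.24 × 5.8024 = HKD 22,766,860.87
HKD 22,766,860.87 ÷ 9.1877 = GBP 2,477,971.73

GBP 2,477,971.73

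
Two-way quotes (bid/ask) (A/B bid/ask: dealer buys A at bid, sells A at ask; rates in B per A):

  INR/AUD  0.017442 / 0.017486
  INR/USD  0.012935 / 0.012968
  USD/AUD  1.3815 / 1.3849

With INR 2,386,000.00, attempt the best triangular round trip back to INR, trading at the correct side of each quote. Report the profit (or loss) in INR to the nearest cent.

Best loop INR → USD → AUD → INR:
INR 2,386,000.00 × 0.012935 (sell INR at bid) = USD 30,862.91
USD 30,862.91 × 1.3815 (sell USD at bid) = AUD 42,637.11
AUD 42,637.11 ÷ 0.017486 (buy INR at ask) = INR 2,438,356.98

Net profit: INR 52,356.98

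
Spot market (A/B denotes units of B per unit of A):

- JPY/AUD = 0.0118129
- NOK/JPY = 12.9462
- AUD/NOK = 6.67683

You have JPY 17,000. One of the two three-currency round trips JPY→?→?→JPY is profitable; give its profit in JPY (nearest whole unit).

Profitable loop is JPY → AUD → NOK → JPY:
JPY 17,000 × 0.0118129 = AUD 200.82
AUD 200.82 × 6.67683 = NOK 1,340.84
NOK 1,340.84 × 12.9462 = JPY 17,359
Profit = JPY 17,359 − JPY 17,000

Profit: JPY 359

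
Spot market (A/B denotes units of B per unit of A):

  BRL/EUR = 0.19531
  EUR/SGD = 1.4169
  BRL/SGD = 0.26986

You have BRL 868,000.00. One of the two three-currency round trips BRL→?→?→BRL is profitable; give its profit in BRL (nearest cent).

Profit: BRL 22,112.48

Profitable loop is BRL → EUR → SGD → BRL:
BRL 868,000.00 × 0.19531 = EUR 169,529.08
EUR 169,529.08 × 1.4169 = SGD 240,205.75
SGD 240,205.75 ÷ 0.26986 = BRL 890,112.48
Profit = BRL 890,112.48 − BRL 868,000.00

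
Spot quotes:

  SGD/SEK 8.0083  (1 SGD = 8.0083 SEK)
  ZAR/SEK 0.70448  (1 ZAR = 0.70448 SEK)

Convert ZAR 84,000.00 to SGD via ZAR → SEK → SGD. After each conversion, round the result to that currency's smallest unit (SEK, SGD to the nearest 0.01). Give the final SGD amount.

SGD 7,389.37

ZAR 84,000.00 × 0.70448 = SEK 59,176.32
SEK 59,176.32 ÷ 8.0083 = SGD 7,389.37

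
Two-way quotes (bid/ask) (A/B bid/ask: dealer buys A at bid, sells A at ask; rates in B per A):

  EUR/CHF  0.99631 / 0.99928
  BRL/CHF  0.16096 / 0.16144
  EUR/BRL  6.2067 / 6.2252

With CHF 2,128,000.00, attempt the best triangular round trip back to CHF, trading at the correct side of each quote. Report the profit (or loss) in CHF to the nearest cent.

Net result: CHF -531.46 (no profitable arbitrage after spreads)

Best loop CHF → EUR → BRL → CHF:
CHF 2,128,000.00 ÷ 0.99928 (buy EUR at ask) = EUR 2,129,533.26
EUR 2,129,533.26 × 6.2067 (sell EUR at bid) = BRL 13,217,374.11
BRL 13,217,374.11 × 0.16096 (sell BRL at bid) = CHF 2,127,468.54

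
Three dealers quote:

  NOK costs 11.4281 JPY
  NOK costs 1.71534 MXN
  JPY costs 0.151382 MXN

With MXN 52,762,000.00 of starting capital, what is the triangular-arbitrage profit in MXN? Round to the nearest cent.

Profit: MXN 451,191.30

Profitable loop is MXN → NOK → JPY → MXN:
MXN 52,762,000.00 ÷ 1.71534 = NOK 30,758,916.60
NOK 30,758,916.60 × 11.4281 = JPY 351,515,975
JPY 351,515,975 × 0.151382 = MXN 53,213,191.30
Profit = MXN 53,213,191.30 − MXN 52,762,000.00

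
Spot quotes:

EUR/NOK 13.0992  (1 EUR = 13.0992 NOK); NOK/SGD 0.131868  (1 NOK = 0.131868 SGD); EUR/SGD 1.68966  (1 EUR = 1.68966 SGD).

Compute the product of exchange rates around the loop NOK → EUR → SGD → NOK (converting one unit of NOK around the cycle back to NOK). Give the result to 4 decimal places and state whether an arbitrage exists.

0.9782 (arbitrage exists)

Around NOK → EUR → SGD → NOK: 1 ÷ 13.0992 × 1.68966 ÷ 0.131868 = 0.978172
Product < 1; profitable direction is NOK → SGD → EUR → NOK.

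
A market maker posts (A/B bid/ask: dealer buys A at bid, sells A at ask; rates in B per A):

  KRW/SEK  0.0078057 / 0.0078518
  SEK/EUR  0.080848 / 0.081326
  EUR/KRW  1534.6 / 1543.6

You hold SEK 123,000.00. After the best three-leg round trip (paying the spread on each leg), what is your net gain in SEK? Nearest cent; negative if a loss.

Best loop SEK → KRW → EUR → SEK:
SEK 123,000.00 ÷ 0.0078518 (buy KRW at ask) = KRW 15,665,198
KRW 15,665,198 ÷ 1543.6 (buy EUR at ask) = EUR 10,148.48
EUR 10,148.48 ÷ 0.081326 (buy SEK at ask) = SEK 124,787.68

Net profit: SEK 1,787.68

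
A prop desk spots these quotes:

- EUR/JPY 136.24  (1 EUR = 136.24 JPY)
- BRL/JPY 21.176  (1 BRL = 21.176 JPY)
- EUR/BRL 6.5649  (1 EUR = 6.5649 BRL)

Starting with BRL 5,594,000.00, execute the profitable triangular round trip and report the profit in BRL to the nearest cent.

Profitable loop is BRL → JPY → EUR → BRL:
BRL 5,594,000.00 × 21.176 = JPY 118,458,544
JPY 118,458,544 ÷ 136.24 = EUR 869,484.32
EUR 869,484.32 × 6.5649 = BRL 5,708,077.62
Profit = BRL 5,708,077.62 − BRL 5,594,000.00

Profit: BRL 114,077.62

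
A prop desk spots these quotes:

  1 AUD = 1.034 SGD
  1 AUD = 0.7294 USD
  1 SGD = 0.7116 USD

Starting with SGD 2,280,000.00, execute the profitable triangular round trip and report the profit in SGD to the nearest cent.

Profit: SGD 19,987.98

Profitable loop is SGD → USD → AUD → SGD:
SGD 2,280,000.00 × 0.7116 = USD 1,622,448.00
USD 1,622,448.00 ÷ 0.7294 = AUD 2,224,359.75
AUD 2,224,359.75 × 1.034 = SGD 2,299,987.98
Profit = SGD 2,299,987.98 − SGD 2,280,000.00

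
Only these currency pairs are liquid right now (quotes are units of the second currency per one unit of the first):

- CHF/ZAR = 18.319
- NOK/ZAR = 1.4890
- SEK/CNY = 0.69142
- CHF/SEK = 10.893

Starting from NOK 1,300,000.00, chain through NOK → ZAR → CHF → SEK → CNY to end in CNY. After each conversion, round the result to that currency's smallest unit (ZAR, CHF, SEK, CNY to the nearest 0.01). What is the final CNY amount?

CNY 795,839.95

NOK 1,300,000.00 × 1.4890 = ZAR 1,935,700.00
ZAR 1,935,700.00 ÷ 18.319 = CHF 105,666.25
CHF 105,666.25 × 10.893 = SEK 1,151,022.46
SEK 1,151,022.46 × 0.69142 = CNY 795,839.95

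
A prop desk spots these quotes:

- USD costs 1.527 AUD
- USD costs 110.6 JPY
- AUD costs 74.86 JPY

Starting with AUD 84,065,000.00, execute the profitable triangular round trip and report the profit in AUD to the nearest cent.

Profit: AUD 2,820,829.20

Profitable loop is AUD → JPY → USD → AUD:
AUD 84,065,000.00 × 74.86 = JPY 6,293,105,900
JPY 6,293,105,900 ÷ 110.6 = USD 56,899,691.68
USD 56,899,691.68 × 1.527 = AUD 86,885,829.20
Profit = AUD 86,885,829.20 − AUD 84,065,000.00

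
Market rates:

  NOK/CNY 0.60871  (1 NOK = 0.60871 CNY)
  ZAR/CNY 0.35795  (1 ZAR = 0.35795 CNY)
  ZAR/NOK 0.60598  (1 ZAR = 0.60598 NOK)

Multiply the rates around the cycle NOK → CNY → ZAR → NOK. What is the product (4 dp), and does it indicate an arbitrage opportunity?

Around NOK → CNY → ZAR → NOK: 1 × 0.60871 ÷ 0.35795 × 0.60598 = 1.030496
Product > 1; profitable direction is NOK → CNY → ZAR → NOK.

1.0305 (arbitrage exists)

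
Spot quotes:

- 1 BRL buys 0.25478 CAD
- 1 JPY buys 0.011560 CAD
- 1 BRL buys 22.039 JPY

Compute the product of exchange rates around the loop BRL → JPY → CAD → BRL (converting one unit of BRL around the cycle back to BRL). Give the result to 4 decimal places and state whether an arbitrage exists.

Around BRL → JPY → CAD → BRL: 1 × 22.039 × 0.011560 ÷ 0.25478 = 0.999964
Product ≈ 1 (deviation 0.004%, within rounding noise).

1.0000 (no arbitrage)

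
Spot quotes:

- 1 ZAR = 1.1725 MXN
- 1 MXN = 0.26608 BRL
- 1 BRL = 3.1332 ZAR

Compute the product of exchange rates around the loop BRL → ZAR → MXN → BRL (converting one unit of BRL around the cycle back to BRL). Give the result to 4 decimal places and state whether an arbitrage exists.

0.9775 (arbitrage exists)

Around BRL → ZAR → MXN → BRL: 1 × 3.1332 × 1.1725 × 0.26608 = 0.977492
Product < 1; profitable direction is BRL → MXN → ZAR → BRL.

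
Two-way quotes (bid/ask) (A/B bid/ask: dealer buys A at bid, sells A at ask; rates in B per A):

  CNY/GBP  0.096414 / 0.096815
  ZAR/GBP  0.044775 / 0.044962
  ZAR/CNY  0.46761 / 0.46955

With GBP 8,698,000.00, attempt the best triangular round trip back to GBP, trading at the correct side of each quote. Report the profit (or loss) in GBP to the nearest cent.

Best loop GBP → ZAR → CNY → GBP:
GBP 8,698,000.00 ÷ 0.044962 (buy ZAR at ask) = ZAR 193,452,248.57
ZAR 193,452,248.57 × 0.46761 (sell ZAR at bid) = CNY 90,460,205.95
CNY 90,460,205.95 × 0.096414 (sell CNY at bid) = GBP 8,721,630.30

Net profit: GBP 23,630.30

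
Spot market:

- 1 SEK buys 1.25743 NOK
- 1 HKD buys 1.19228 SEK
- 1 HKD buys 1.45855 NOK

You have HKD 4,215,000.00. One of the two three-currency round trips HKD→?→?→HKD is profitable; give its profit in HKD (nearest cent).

Profit: HKD 117,497.63

Profitable loop is HKD → SEK → NOK → HKD:
HKD 4,215,000.00 × 1.19228 = SEK 5,025,460.20
SEK 5,025,460.20 × 1.25743 = NOK 6,319,164.42
NOK 6,319,164.42 ÷ 1.45855 = HKD 4,332,497.63
Profit = HKD 4,332,497.63 − HKD 4,215,000.00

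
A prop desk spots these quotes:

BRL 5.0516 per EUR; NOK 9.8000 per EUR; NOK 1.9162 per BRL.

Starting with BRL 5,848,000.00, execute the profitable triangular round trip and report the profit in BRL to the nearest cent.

Profitable loop is BRL → EUR → NOK → BRL:
BRL 5,848,000.00 ÷ 5.0516 = EUR 1,157,653.02
EUR 1,157,653.02 × 9.8000 = NOK 11,344,999.60
NOK 11,344,999.60 ÷ 1.9162 = BRL 5,920,571.76
Profit = BRL 5,920,571.76 − BRL 5,848,000.00

Profit: BRL 72,571.76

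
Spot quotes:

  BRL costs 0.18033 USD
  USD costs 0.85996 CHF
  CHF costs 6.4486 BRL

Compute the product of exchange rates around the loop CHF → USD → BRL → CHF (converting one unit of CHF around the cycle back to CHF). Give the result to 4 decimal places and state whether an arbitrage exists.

Around CHF → USD → BRL → CHF: 1 ÷ 0.85996 ÷ 0.18033 ÷ 6.4486 = 0.999973
Product ≈ 1 (deviation 0.003%, within rounding noise).

1.0000 (no arbitrage)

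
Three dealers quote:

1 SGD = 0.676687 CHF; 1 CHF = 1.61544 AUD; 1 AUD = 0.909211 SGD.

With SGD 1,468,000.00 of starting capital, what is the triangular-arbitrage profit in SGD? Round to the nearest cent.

Profitable loop is SGD → AUD → CHF → SGD:
SGD 1,468,000.00 ÷ 0.909211 = AUD 1,614,586.71
AUD 1,614,586.71 ÷ 1.61544 = CHF 999,471.79
CHF 999,471.79 ÷ 0.676687 = SGD 1,477,007.53
Profit = SGD 1,477,007.53 − SGD 1,468,000.00

Profit: SGD 9,007.53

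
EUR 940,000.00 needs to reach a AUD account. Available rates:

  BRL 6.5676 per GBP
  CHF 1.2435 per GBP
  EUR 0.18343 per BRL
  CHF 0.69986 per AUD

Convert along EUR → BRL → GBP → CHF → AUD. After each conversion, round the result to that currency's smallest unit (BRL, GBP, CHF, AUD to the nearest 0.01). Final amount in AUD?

AUD 1,386,389.98

EUR 940,000.00 ÷ 0.18343 = BRL 5,124,570.68
BRL 5,124,570.68 ÷ 6.5676 = GBP 780,280.57
GBP 780,280.57 × 1.2435 = CHF 970,278.89
CHF 970,278.89 ÷ 0.69986 = AUD 1,386,389.98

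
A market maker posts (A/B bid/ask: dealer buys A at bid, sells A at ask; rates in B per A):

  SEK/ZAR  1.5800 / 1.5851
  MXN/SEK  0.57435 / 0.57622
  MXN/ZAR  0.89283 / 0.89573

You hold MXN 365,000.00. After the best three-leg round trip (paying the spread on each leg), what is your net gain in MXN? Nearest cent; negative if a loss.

Net profit: MXN 4,785.14

Best loop MXN → SEK → ZAR → MXN:
MXN 365,000.00 × 0.57435 (sell MXN at bid) = SEK 209,637.75
SEK 209,637.75 × 1.5800 (sell SEK at bid) = ZAR 331,227.65
ZAR 331,227.65 ÷ 0.89573 (buy MXN at ask) = MXN 369,785.14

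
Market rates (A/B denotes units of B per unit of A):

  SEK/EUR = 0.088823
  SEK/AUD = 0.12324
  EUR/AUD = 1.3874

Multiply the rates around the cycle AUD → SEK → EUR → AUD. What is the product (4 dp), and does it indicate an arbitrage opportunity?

0.9999 (no arbitrage)

Around AUD → SEK → EUR → AUD: 1 ÷ 0.12324 × 0.088823 × 1.3874 = 0.999943
Product ≈ 1 (deviation 0.006%, within rounding noise).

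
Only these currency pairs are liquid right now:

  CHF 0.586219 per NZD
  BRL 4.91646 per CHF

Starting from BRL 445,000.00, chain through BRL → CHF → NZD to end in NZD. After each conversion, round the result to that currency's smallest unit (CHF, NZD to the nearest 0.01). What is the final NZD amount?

NZD 154,400.11

BRL 445,000.00 ÷ 4.91646 = CHF 90,512.28
CHF 90,512.28 ÷ 0.586219 = NZD 154,400.11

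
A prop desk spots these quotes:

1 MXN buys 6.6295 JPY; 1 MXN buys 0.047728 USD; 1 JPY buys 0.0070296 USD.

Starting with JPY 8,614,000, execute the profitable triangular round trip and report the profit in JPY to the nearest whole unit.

Profit: JPY 207,993

Profitable loop is JPY → MXN → USD → JPY:
JPY 8,614,000 ÷ 6.6295 = MXN 1,299,343.84
MXN 1,299,343.84 × 0.047728 = USD 62,015.08
USD 62,015.08 ÷ 0.0070296 = JPY 8,821,993
Profit = JPY 8,821,993 − JPY 8,614,000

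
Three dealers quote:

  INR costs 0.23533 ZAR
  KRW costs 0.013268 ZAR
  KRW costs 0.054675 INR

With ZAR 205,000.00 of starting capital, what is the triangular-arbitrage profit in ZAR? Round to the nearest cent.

Profitable loop is ZAR → INR → KRW → ZAR:
ZAR 205,000.00 ÷ 0.23533 = INR 871,117.15
INR 871,117.15 ÷ 0.054675 = KRW 15,932,641
KRW 15,932,641 × 0.013268 = ZAR 211,394.28
Profit = ZAR 211,394.28 − ZAR 205,000.00

Profit: ZAR 6,394.28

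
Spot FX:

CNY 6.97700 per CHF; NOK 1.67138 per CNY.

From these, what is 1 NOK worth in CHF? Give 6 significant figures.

1 NOK ÷ 1.67138 = 0.598308 CNY
0.598308 CNY ÷ 6.97700 = 0.0857543 CHF

NOK/CHF = 0.0857543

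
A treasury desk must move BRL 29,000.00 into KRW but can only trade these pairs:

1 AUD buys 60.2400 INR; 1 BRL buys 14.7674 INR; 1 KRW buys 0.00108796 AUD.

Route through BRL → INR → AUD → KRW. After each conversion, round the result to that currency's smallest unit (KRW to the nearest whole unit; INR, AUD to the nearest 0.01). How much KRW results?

KRW 6,534,376

BRL 29,000.00 × 14.7674 = INR 428,254.60
INR 428,254.60 ÷ 60.2400 = AUD 7,109.14
AUD 7,109.14 ÷ 0.00108796 = KRW 6,534,376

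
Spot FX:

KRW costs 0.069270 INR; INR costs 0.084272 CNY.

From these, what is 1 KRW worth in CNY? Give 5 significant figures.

1 KRW × 0.069270 = 0.06927 INR
0.06927 INR × 0.084272 = 0.00583752 CNY

KRW/CNY = 0.0058375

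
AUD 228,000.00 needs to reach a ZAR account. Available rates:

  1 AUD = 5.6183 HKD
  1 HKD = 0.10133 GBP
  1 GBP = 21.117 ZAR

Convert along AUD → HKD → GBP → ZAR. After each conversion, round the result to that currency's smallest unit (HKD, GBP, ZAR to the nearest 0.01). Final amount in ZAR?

ZAR 2,741,006.24

AUD 228,000.00 × 5.6183 = HKD 1,280,972.40
HKD 1,280,972.40 × 0.10133 = GBP 129,800.93
GBP 129,800.93 × 21.117 = ZAR 2,741,006.24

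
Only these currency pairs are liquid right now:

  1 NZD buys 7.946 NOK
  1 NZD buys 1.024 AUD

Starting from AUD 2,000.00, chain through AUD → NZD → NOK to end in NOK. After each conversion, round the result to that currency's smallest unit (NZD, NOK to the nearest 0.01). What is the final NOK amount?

NOK 15,519.49

AUD 2,000.00 ÷ 1.024 = NZD 1,953.12
NZD 1,953.12 × 7.946 = NOK 15,519.49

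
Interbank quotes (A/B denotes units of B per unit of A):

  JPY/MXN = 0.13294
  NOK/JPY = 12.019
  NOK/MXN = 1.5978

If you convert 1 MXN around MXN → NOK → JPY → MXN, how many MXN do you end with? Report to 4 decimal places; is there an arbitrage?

1.0000 (no arbitrage)

Around MXN → NOK → JPY → MXN: 1 ÷ 1.5978 × 12.019 × 0.13294 = 1.000004
Product ≈ 1 (deviation 0.000%, within rounding noise).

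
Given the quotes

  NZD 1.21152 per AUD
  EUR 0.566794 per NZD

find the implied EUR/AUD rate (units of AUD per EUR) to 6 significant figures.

1 EUR ÷ 0.566794 = 1.76431 NZD
1.76431 NZD ÷ 1.21152 = 1.45628 AUD

EUR/AUD = 1.45628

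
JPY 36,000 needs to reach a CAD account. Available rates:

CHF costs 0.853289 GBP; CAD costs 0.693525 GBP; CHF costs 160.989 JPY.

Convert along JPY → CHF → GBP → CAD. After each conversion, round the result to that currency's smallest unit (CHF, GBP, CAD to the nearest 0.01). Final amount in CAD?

JPY 36,000 ÷ 160.989 = CHF 223.62
CHF 223.62 × 0.853289 = GBP 190.81
GBP 190.81 ÷ 0.693525 = CAD 275.13

CAD 275.13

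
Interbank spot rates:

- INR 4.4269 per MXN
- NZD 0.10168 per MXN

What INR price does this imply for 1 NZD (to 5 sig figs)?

1 NZD ÷ 0.10168 = 9.83478 MXN
9.83478 MXN × 4.4269 = 43.5376 INR

NZD/INR = 43.538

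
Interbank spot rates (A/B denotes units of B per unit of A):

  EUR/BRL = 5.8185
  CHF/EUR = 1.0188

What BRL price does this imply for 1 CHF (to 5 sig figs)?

1 CHF × 1.0188 = 1.0188 EUR
1.0188 EUR × 5.8185 = 5.92789 BRL

CHF/BRL = 5.9279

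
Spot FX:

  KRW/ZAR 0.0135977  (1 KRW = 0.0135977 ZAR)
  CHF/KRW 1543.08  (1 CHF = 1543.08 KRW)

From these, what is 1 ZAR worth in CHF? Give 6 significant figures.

ZAR/CHF = 0.0476591

1 ZAR ÷ 0.0135977 = 73.5418 KRW
73.5418 KRW ÷ 1543.08 = 0.0476591 CHF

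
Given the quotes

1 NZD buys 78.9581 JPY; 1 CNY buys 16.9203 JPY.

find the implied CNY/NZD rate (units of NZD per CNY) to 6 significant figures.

1 CNY × 16.9203 = 16.9203 JPY
16.9203 JPY ÷ 78.9581 = 0.214295 NZD

CNY/NZD = 0.214295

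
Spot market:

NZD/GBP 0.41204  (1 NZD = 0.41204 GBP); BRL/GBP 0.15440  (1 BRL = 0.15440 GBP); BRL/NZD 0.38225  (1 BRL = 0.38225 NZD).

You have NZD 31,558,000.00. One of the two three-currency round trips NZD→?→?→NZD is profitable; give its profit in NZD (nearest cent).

Profit: NZD 634,080.75

Profitable loop is NZD → GBP → BRL → NZD:
NZD 31,558,000.00 × 0.41204 = GBP 13,003,158.32
GBP 13,003,158.32 ÷ 0.15440 = BRL 84,217,346.63
BRL 84,217,346.63 × 0.38225 = NZD 32,192,080.75
Profit = NZD 32,192,080.75 − NZD 31,558,000.00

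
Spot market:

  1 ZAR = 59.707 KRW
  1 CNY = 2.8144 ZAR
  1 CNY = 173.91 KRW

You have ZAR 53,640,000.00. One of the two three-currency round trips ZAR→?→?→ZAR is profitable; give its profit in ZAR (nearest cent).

Profitable loop is ZAR → CNY → KRW → ZAR:
ZAR 53,640,000.00 ÷ 2.8144 = CNY 19,059,124.50
CNY 19,059,124.50 × 173.91 = KRW 3,314,572,342
KRW 3,314,572,342 ÷ 59.707 = ZAR 55,513,965.57
Profit = ZAR 55,513,965.57 − ZAR 53,640,000.00

Profit: ZAR 1,873,965.57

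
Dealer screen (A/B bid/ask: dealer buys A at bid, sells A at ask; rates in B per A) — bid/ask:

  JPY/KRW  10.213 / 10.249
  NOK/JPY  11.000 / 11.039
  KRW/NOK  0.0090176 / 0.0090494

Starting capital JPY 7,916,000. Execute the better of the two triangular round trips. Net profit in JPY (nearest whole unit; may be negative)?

Net profit: JPY 103,416

Best loop JPY → KRW → NOK → JPY:
JPY 7,916,000 × 10.213 (sell JPY at bid) = KRW 80,846,108
KRW 80,846,108 × 0.0090176 (sell KRW at bid) = NOK 729,037.86
NOK 729,037.86 × 11.000 (sell NOK at bid) = JPY 8,019,416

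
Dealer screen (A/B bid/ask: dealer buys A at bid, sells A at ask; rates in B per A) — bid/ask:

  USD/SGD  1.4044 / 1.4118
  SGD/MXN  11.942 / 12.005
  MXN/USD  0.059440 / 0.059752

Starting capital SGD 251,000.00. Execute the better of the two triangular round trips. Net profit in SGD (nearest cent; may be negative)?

Net result: SGD -780.93 (no profitable arbitrage after spreads)

Best loop SGD → MXN → USD → SGD:
SGD 251,000.00 × 11.942 (sell SGD at bid) = MXN 2,997,442.00
MXN 2,997,442.00 × 0.059440 (sell MXN at bid) = USD 178,167.95
USD 178,167.95 × 1.4044 (sell USD at bid) = SGD 250,219.07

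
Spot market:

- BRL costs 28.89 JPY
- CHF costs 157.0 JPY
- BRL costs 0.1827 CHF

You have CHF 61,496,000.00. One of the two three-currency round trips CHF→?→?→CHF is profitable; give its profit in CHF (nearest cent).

Profitable loop is CHF → BRL → JPY → CHF:
CHF 61,496,000.00 ÷ 0.1827 = BRL 336,595,511.77
BRL 336,595,511.77 × 28.89 = JPY 9,724,244,335
JPY 9,724,244,335 ÷ 157.0 = CHF 61,937,862.01
Profit = CHF 61,937,862.01 − CHF 61,496,000.00

Profit: CHF 441,862.01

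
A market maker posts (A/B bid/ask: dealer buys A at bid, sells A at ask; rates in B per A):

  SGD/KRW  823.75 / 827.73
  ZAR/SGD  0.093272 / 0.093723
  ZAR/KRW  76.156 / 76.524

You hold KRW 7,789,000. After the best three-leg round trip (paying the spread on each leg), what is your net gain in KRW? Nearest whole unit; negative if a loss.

Net profit: KRW 31,432

Best loop KRW → ZAR → SGD → KRW:
KRW 7,789,000 ÷ 76.524 (buy ZAR at ask) = ZAR 101,785.06
ZAR 101,785.06 × 0.093272 (sell ZAR at bid) = SGD 9,493.70
SGD 9,493.70 × 823.75 (sell SGD at bid) = KRW 7,820,432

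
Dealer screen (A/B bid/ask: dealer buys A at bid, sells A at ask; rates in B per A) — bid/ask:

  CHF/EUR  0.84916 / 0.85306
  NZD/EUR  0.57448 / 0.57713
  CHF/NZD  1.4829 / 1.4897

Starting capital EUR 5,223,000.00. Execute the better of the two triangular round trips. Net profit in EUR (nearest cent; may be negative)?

Net result: EUR -7,124.38 (no profitable arbitrage after spreads)

Best loop EUR → CHF → NZD → EUR:
EUR 5,223,000.00 ÷ 0.85306 (buy CHF at ask) = CHF 6,122,664.29
CHF 6,122,664.29 × 1.4829 (sell CHF at bid) = NZD 9,079,298.88
NZD 9,079,298.88 × 0.57448 (sell NZD at bid) = EUR 5,215,875.62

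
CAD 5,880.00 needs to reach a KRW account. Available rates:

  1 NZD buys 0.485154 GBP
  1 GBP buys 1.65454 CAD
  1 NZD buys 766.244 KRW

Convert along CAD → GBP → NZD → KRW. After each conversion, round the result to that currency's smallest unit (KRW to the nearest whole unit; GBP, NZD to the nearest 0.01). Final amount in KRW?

CAD 5,880.00 ÷ 1.65454 = GBP 3,553.86
GBP 3,553.86 ÷ 0.485154 = NZD 7,325.22
NZD 7,325.22 × 766.244 = KRW 5,612,906

KRW 5,612,906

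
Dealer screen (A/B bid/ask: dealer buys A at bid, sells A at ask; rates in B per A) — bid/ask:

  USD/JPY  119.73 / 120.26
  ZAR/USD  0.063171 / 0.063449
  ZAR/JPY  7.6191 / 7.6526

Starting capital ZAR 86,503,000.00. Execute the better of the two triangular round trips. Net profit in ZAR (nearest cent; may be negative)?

Best loop ZAR → JPY → USD → ZAR:
ZAR 86,503,000.00 × 7.6191 (sell ZAR at bid) = JPY 659,075,007
JPY 659,075,007 ÷ 120.26 (buy USD at ask) = USD 5,480,417.49
USD 5,480,417.49 ÷ 0.063449 (buy ZAR at ask) = ZAR 86,375,159.41

Net result: ZAR -127,840.59 (no profitable arbitrage after spreads)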